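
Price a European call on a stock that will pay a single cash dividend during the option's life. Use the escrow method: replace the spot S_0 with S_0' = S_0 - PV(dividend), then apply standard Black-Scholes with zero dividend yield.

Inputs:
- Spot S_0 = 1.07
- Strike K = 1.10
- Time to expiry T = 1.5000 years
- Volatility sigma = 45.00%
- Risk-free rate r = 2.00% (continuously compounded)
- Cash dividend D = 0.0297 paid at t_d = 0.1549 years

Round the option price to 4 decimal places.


Answer: Price = 0.2155

Derivation:
PV(D) = D * exp(-r * t_d) = 0.0297 * 0.99690679 = 0.02960813
S_0' = S_0 - PV(D) = 1.0700 - 0.02960813 = 1.04039187
d1 = (ln(S_0'/K) + (r + sigma^2/2)*T) / (sigma*sqrt(T)) = 0.22891345
d2 = d1 - sigma*sqrt(T) = -0.32222174
exp(-rT) = 0.97044553
N(d1) = 0.59053191; N(d2) = 0.37364236
C = S_0' * N(d1) - K * exp(-rT) * N(d2) = 1.04039187 * 0.59053191 - 1.1000 * 0.97044553 * 0.37364236 = 0.2155


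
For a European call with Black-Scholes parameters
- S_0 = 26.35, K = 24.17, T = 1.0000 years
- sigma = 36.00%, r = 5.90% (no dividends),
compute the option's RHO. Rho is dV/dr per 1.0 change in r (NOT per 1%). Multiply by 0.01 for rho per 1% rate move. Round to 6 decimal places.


Answer: Rho = 13.409802

Derivation:
d1 = 0.5837668896; d2 = 0.2237668896
phi(d1) = 0.3364416916; exp(-qT) = 1.0000000000; exp(-rT) = 0.9427067692
N(d2) = 0.5885306525
Rho = K*T*exp(-rT)*N(d2) = 24.1700 * 1.0000 * 0.9427067692 * 0.5885306525 = 13.409802


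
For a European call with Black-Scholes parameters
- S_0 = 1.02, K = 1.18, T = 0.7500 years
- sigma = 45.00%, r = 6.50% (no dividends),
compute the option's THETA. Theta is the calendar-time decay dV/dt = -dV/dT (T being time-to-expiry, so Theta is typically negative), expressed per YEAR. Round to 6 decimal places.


d1 = -0.0539484076; d2 = -0.4436598393
phi(d1) = 0.3983621557; exp(-qT) = 1.0000000000; exp(-rT) = 0.9524192047
Theta = -S*exp(-qT)*phi(d1)*sigma/(2*sqrt(T)) - r*K*exp(-rT)*N(d2) + q*S*exp(-qT)*N(d1)
N(d1) = 0.4784881345; N(d2) = 0.3286442677; sqrt(T) = 0.8660254038
Term 1 = -1.0200 * 1.0000000000 * 0.3983621557 * 0.4500 / (2 * 0.8660254038) = -0.1055674745
Term 2 = -0.0650 * 1.1800 * 0.9524192047 * 0.3286442677 = -0.0240076455
Term 3 = 0 (no dividend yield, q = 0)
Theta = -0.1055674745 + (-0.0240076455) + (0.0000000000) = -0.129575

Answer: Theta = -0.129575


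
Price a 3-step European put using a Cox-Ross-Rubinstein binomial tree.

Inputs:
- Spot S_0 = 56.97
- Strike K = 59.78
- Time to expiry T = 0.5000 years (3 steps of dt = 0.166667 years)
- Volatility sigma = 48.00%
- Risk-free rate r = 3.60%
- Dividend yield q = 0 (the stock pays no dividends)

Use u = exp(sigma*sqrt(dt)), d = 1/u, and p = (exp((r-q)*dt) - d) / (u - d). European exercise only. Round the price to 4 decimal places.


dt = T/N = 0.166667
u = exp(sigma*sqrt(dt)) = 1.216477; d = 1/u = 0.822046
p = (exp((r-q)*dt) - d) / (u - d) = 0.466424
Discount per step: exp(-r*dt) = 0.994018
Stock lattice S(k, i) with i counting down-moves:
  k=0: S(0,0) = 56.9700
  k=1: S(1,0) = 69.3027; S(1,1) = 46.8319
  k=2: S(2,0) = 84.3052; S(2,1) = 56.9700; S(2,2) = 38.4980
  k=3: S(3,0) = 102.5553; S(3,1) = 69.3027; S(3,2) = 46.8319; S(3,3) = 31.6471
Terminal payoffs V(N, i) = max(K - S_T, 0):
  V(3,0) = 0.000000; V(3,1) = 0.000000; V(3,2) = 12.948051; V(3,3) = 28.132876
Backward induction: V(k, i) = exp(-r*dt) * [p * V(k+1, i) + (1-p) * V(k+1, i+1)].
  V(2,0) = exp(-r*dt) * [p*0.000000 + (1-p)*0.000000] = 0.000000
  V(2,1) = exp(-r*dt) * [p*0.000000 + (1-p)*12.948051] = 6.867443
  V(2,2) = exp(-r*dt) * [p*12.948051 + (1-p)*28.132876] = 20.924388
  V(1,0) = exp(-r*dt) * [p*0.000000 + (1-p)*6.867443] = 3.642383
  V(1,1) = exp(-r*dt) * [p*6.867443 + (1-p)*20.924388] = 14.281944
  V(0,0) = exp(-r*dt) * [p*3.642383 + (1-p)*14.281944] = 9.263650

Answer: Price = V(0,0) = 9.2636


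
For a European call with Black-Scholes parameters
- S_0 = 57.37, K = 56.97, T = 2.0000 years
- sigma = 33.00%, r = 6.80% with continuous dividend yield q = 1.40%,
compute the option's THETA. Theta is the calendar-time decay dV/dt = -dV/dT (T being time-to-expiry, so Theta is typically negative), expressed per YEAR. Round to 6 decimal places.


d1 = 0.4797541772; d2 = 0.0130637016
phi(d1) = 0.3555744713; exp(-qT) = 0.9723883668; exp(-rT) = 0.8728426325
Theta = -S*exp(-qT)*phi(d1)*sigma/(2*sqrt(T)) - r*K*exp(-rT)*N(d2) + q*S*exp(-qT)*N(d1)
N(d1) = 0.6842989003; N(d2) = 0.5052115147; sqrt(T) = 1.4142135624
Term 1 = -57.3700 * 0.9723883668 * 0.3555744713 * 0.3300 / (2 * 1.4142135624) = -2.3143238115
Term 2 = -0.0680 * 56.9700 * 0.8728426325 * 0.5052115147 = -1.7083007163
Term 3 = 0.0140 * 57.3700 * 0.9723883668 * 0.6842989003 = 0.5344394177
Theta = -2.3143238115 + (-1.7083007163) + (0.5344394177) = -3.488185

Answer: Theta = -3.488185


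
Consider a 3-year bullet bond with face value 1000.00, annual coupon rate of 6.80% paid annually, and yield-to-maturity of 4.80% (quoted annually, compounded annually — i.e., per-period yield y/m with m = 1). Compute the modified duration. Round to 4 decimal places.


Coupon per period c = face * coupon_rate / m = 68.000000
Periods per year m = 1; per-period yield y/m = 0.048000
Number of cashflows N = 3
Cashflows (t years, CF_t, discount factor 1/(1+y/m)^(m*t), PV):
  t = 1.0000: CF_t = 68.000000, DF = 0.954198, PV = 64.885496
  t = 2.0000: CF_t = 68.000000, DF = 0.910495, PV = 61.913641
  t = 3.0000: CF_t = 1068.000000, DF = 0.868793, PV = 927.870580
Price P = sum_t PV_t = 1054.669718
First compute Macaulay numerator sum_t t * PV_t:
  t * PV_t at t = 1.0000: 64.885496
  t * PV_t at t = 2.0000: 123.827283
  t * PV_t at t = 3.0000: 2783.611740
Macaulay duration D = 2972.324519 / 1054.669718 = 2.818252
Modified duration = D / (1 + y/m) = 2.818252 / (1 + 0.048000) = 2.689171

Answer: Modified duration = 2.6892


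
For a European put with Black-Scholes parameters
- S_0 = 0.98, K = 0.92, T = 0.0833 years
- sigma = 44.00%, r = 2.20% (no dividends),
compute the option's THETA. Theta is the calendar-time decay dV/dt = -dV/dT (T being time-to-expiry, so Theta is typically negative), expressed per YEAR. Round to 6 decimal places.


d1 = 0.5754310598; d2 = 0.4484394065
phi(d1) = 0.3380711220; exp(-qT) = 1.0000000000; exp(-rT) = 0.9981690782
Theta = -S*exp(-qT)*phi(d1)*sigma/(2*sqrt(T)) + r*K*exp(-rT)*N(-d2) - q*S*exp(-qT)*N(-d1)
N(-d1) = 0.2824999016; N(-d2) = 0.3269180537; sqrt(T) = 0.2886173938
Term 1 = -0.9800 * 1.0000000000 * 0.3380711220 * 0.4400 / (2 * 0.2886173938) = -0.2525424159
Term 2 = 0.0220 * 0.9200 * 0.9981690782 * 0.3269180537 = 0.0066047065
Term 3 = 0 (no dividend yield, q = 0)
Theta = -0.2525424159 + (0.0066047065) + (0.0000000000) = -0.245938

Answer: Theta = -0.245938


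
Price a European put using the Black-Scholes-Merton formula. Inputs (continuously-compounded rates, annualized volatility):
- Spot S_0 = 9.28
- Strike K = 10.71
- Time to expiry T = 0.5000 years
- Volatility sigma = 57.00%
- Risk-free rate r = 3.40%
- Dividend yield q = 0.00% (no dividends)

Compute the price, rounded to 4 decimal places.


Answer: Price = 2.2825

Derivation:
d1 = (ln(S/K) + (r - q + 0.5*sigma^2) * T) / (sigma * sqrt(T)) = -0.11187505
d2 = d1 - sigma * sqrt(T) = -0.51492592
exp(-rT) = 0.98314368; exp(-qT) = 1.00000000
P = K * exp(-rT) * N(-d2) - S_0 * exp(-qT) * N(-d1)
N(-d1) = 0.54453876; N(-d2) = 0.69669761
P = 10.7100 * 0.98314368 * 0.69669761 - 9.2800 * 1.00000000 * 0.54453876 = 2.2825


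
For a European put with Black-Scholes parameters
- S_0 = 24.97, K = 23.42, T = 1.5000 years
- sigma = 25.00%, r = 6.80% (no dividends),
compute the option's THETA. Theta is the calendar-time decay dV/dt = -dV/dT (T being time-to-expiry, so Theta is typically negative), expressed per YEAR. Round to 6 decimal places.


d1 = 0.6955236183; d2 = 0.3893374005
phi(d1) = 0.3132307671; exp(-qT) = 1.0000000000; exp(-rT) = 0.9030295517
Theta = -S*exp(-qT)*phi(d1)*sigma/(2*sqrt(T)) + r*K*exp(-rT)*N(-d2) - q*S*exp(-qT)*N(-d1)
N(-d1) = 0.2433636075; N(-d2) = 0.3485132865; sqrt(T) = 1.2247448714
Term 1 = -24.9700 * 1.0000000000 * 0.3132307671 * 0.2500 / (2 * 1.2247448714) = -0.7982654630
Term 2 = 0.0680 * 23.4200 * 0.9030295517 * 0.3485132865 = 0.5012069746
Term 3 = 0 (no dividend yield, q = 0)
Theta = -0.7982654630 + (0.5012069746) + (0.0000000000) = -0.297058

Answer: Theta = -0.297058


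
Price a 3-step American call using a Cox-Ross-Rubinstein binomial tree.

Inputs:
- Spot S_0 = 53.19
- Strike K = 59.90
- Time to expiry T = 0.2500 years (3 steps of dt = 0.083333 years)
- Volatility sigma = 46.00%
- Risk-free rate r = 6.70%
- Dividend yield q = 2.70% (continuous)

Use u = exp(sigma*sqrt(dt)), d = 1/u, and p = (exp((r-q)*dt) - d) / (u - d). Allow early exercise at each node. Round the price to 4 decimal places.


Answer: Price = V(0,0) = 2.3910

Derivation:
dt = T/N = 0.083333
u = exp(sigma*sqrt(dt)) = 1.142011; d = 1/u = 0.875648
p = (exp((r-q)*dt) - d) / (u - d) = 0.479386
Discount per step: exp(-r*dt) = 0.994432
Stock lattice S(k, i) with i counting down-moves:
  k=0: S(0,0) = 53.1900
  k=1: S(1,0) = 60.7436; S(1,1) = 46.5757
  k=2: S(2,0) = 69.3698; S(2,1) = 53.1900; S(2,2) = 40.7840
  k=3: S(3,0) = 79.2211; S(3,1) = 60.7436; S(3,2) = 46.5757; S(3,3) = 35.7124
Terminal payoffs V(N, i) = max(S_T - K, 0):
  V(3,0) = 19.321054; V(3,1) = 0.843554; V(3,2) = 0.000000; V(3,3) = 0.000000
Backward induction: V(k, i) = exp(-r*dt) * [p * V(k+1, i) + (1-p) * V(k+1, i+1)]; then take max(V_cont, immediate exercise) for American.
  V(2,0) = exp(-r*dt) * [p*19.321054 + (1-p)*0.843554] = 9.647398; exercise = 9.469794; V(2,0) = max -> 9.647398
  V(2,1) = exp(-r*dt) * [p*0.843554 + (1-p)*0.000000] = 0.402137; exercise = 0.000000; V(2,1) = max -> 0.402137
  V(2,2) = exp(-r*dt) * [p*0.000000 + (1-p)*0.000000] = 0.000000; exercise = 0.000000; V(2,2) = max -> 0.000000
  V(1,0) = exp(-r*dt) * [p*9.647398 + (1-p)*0.402137] = 4.807272; exercise = 0.843554; V(1,0) = max -> 4.807272
  V(1,1) = exp(-r*dt) * [p*0.402137 + (1-p)*0.000000] = 0.191705; exercise = 0.000000; V(1,1) = max -> 0.191705
  V(0,0) = exp(-r*dt) * [p*4.807272 + (1-p)*0.191705] = 2.390957; exercise = 0.000000; V(0,0) = max -> 2.390957


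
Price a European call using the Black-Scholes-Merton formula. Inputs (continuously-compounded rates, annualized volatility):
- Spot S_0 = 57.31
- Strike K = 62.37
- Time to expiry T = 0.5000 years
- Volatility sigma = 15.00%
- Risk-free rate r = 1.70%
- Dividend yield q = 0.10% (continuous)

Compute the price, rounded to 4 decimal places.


Answer: Price = 0.8677

Derivation:
d1 = (ln(S/K) + (r - q + 0.5*sigma^2) * T) / (sigma * sqrt(T)) = -0.66924604
d2 = d1 - sigma * sqrt(T) = -0.77531206
exp(-rT) = 0.99153602; exp(-qT) = 0.99950012
C = S_0 * exp(-qT) * N(d1) - K * exp(-rT) * N(d2)
N(d1) = 0.25166927; N(d2) = 0.21907764
C = 57.3100 * 0.99950012 * 0.25166927 - 62.3700 * 0.99153602 * 0.21907764 = 0.8677


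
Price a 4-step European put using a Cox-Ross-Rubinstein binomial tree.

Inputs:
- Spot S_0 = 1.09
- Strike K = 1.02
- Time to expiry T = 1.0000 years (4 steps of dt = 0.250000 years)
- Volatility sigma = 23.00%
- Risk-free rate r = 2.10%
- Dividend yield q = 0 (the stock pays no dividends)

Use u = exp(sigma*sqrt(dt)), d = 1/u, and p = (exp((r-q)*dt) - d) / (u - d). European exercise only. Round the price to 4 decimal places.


dt = T/N = 0.250000
u = exp(sigma*sqrt(dt)) = 1.121873; d = 1/u = 0.891366
p = (exp((r-q)*dt) - d) / (u - d) = 0.494117
Discount per step: exp(-r*dt) = 0.994764
Stock lattice S(k, i) with i counting down-moves:
  k=0: S(0,0) = 1.0900
  k=1: S(1,0) = 1.2228; S(1,1) = 0.9716
  k=2: S(2,0) = 1.3719; S(2,1) = 1.0900; S(2,2) = 0.8660
  k=3: S(3,0) = 1.5391; S(3,1) = 1.2228; S(3,2) = 0.9716; S(3,3) = 0.7720
  k=4: S(4,0) = 1.7266; S(4,1) = 1.3719; S(4,2) = 1.0900; S(4,3) = 0.8660; S(4,4) = 0.6881
Terminal payoffs V(N, i) = max(K - S_T, 0):
  V(4,0) = 0.000000; V(4,1) = 0.000000; V(4,2) = 0.000000; V(4,3) = 0.153958; V(4,4) = 0.331901
Backward induction: V(k, i) = exp(-r*dt) * [p * V(k+1, i) + (1-p) * V(k+1, i+1)].
  V(3,0) = exp(-r*dt) * [p*0.000000 + (1-p)*0.000000] = 0.000000
  V(3,1) = exp(-r*dt) * [p*0.000000 + (1-p)*0.000000] = 0.000000
  V(3,2) = exp(-r*dt) * [p*0.000000 + (1-p)*0.153958] = 0.077477
  V(3,3) = exp(-r*dt) * [p*0.153958 + (1-p)*0.331901] = 0.242699
  V(2,0) = exp(-r*dt) * [p*0.000000 + (1-p)*0.000000] = 0.000000
  V(2,1) = exp(-r*dt) * [p*0.000000 + (1-p)*0.077477] = 0.038989
  V(2,2) = exp(-r*dt) * [p*0.077477 + (1-p)*0.242699] = 0.160217
  V(1,0) = exp(-r*dt) * [p*0.000000 + (1-p)*0.038989] = 0.019621
  V(1,1) = exp(-r*dt) * [p*0.038989 + (1-p)*0.160217] = 0.099791
  V(0,0) = exp(-r*dt) * [p*0.019621 + (1-p)*0.099791] = 0.059862

Answer: Price = V(0,0) = 0.0599


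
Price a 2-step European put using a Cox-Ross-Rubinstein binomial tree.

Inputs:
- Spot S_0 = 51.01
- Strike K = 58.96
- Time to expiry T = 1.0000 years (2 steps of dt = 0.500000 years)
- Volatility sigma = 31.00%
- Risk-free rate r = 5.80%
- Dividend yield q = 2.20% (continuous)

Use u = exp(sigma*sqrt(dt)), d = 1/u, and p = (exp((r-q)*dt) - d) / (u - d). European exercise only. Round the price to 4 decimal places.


dt = T/N = 0.500000
u = exp(sigma*sqrt(dt)) = 1.245084; d = 1/u = 0.803159
p = (exp((r-q)*dt) - d) / (u - d) = 0.486517
Discount per step: exp(-r*dt) = 0.971416
Stock lattice S(k, i) with i counting down-moves:
  k=0: S(0,0) = 51.0100
  k=1: S(1,0) = 63.5117; S(1,1) = 40.9691
  k=2: S(2,0) = 79.0775; S(2,1) = 51.0100; S(2,2) = 32.9047
Terminal payoffs V(N, i) = max(K - S_T, 0):
  V(2,0) = 0.000000; V(2,1) = 7.950000; V(2,2) = 26.055301
Backward induction: V(k, i) = exp(-r*dt) * [p * V(k+1, i) + (1-p) * V(k+1, i+1)].
  V(1,0) = exp(-r*dt) * [p*0.000000 + (1-p)*7.950000] = 3.965505
  V(1,1) = exp(-r*dt) * [p*7.950000 + (1-p)*26.055301] = 16.753786
  V(0,0) = exp(-r*dt) * [p*3.965505 + (1-p)*16.753786] = 10.231023

Answer: Price = V(0,0) = 10.2310


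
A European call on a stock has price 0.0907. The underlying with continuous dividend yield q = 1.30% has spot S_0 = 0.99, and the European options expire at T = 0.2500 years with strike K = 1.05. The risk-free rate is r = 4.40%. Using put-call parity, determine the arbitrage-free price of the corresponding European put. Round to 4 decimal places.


Put-call parity: C - P = S_0 * exp(-qT) - K * exp(-rT).
S_0 * exp(-qT) = 0.9900 * 0.99675528 = 0.98678772
K * exp(-rT) = 1.0500 * 0.98906028 = 1.03851329
P = C - S*exp(-qT) + K*exp(-rT)
P = 0.0907 - 0.98678772 + 1.03851329 = 0.1424

Answer: Put price = 0.1424


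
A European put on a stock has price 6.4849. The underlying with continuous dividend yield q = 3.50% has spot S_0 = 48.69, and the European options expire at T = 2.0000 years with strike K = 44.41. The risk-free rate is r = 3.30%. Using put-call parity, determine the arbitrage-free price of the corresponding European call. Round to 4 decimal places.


Answer: Call price = 10.3096

Derivation:
Put-call parity: C - P = S_0 * exp(-qT) - K * exp(-rT).
S_0 * exp(-qT) = 48.6900 * 0.93239382 = 45.39825509
K * exp(-rT) = 44.4100 * 0.93613086 = 41.57357168
C = P + S*exp(-qT) - K*exp(-rT)
C = 6.4849 + 45.39825509 - 41.57357168 = 10.3096


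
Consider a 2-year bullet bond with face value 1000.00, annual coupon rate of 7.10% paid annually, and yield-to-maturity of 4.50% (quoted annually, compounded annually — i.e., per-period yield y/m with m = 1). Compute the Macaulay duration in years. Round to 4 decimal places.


Answer: Macaulay duration = 1.9352 years

Derivation:
Coupon per period c = face * coupon_rate / m = 71.000000
Periods per year m = 1; per-period yield y/m = 0.045000
Number of cashflows N = 2
Cashflows (t years, CF_t, discount factor 1/(1+y/m)^(m*t), PV):
  t = 1.0000: CF_t = 71.000000, DF = 0.956938, PV = 67.942584
  t = 2.0000: CF_t = 1071.000000, DF = 0.915730, PV = 980.746778
Price P = sum_t PV_t = 1048.689362
Macaulay numerator sum_t t * PV_t:
  t * PV_t at t = 1.0000: 67.942584
  t * PV_t at t = 2.0000: 1961.493556
Macaulay duration D = (sum_t t * PV_t) / P = 2029.436139 / 1048.689362 = 1.935212


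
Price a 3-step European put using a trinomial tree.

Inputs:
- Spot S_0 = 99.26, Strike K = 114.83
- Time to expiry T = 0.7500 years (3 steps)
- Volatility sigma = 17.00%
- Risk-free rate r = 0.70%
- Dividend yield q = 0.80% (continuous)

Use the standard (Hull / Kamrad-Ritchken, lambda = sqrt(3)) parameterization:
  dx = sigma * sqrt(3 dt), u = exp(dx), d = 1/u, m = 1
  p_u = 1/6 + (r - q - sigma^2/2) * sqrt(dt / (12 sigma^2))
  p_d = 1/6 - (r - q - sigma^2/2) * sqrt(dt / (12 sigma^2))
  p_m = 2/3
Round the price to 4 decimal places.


Answer: Price = V(0,0) = 16.6086

Derivation:
dt = T/N = 0.250000; dx = sigma*sqrt(3*dt) = 0.147224
u = exp(dx) = 1.158614; d = 1/u = 0.863100
p_u = 0.153549, p_m = 0.666667, p_d = 0.179784
Discount per step: exp(-r*dt) = 0.998252
Stock lattice S(k, j) with j the centered position index:
  k=0: S(0,+0) = 99.2600
  k=1: S(1,-1) = 85.6713; S(1,+0) = 99.2600; S(1,+1) = 115.0040
  k=2: S(2,-2) = 73.9430; S(2,-1) = 85.6713; S(2,+0) = 99.2600; S(2,+1) = 115.0040; S(2,+2) = 133.2452
  k=3: S(3,-3) = 63.8202; S(3,-2) = 73.9430; S(3,-1) = 85.6713; S(3,+0) = 99.2600; S(3,+1) = 115.0040; S(3,+2) = 133.2452; S(3,+3) = 154.3798
Terminal payoffs V(N, j) = max(K - S_T, 0):
  V(3,-3) = 51.009803; V(3,-2) = 40.887036; V(3,-1) = 29.158660; V(3,+0) = 15.570000; V(3,+1) = 0.000000; V(3,+2) = 0.000000; V(3,+3) = 0.000000
Backward induction: V(k, j) = exp(-r*dt) * [p_u * V(k+1, j+1) + p_m * V(k+1, j) + p_d * V(k+1, j-1)]
  V(2,-2) = exp(-r*dt) * [p_u*29.158660 + p_m*40.887036 + p_d*51.009803] = 40.834549
  V(2,-1) = exp(-r*dt) * [p_u*15.570000 + p_m*29.158660 + p_d*40.887036] = 29.129693
  V(2,+0) = exp(-r*dt) * [p_u*0.000000 + p_m*15.570000 + p_d*29.158660] = 15.594957
  V(2,+1) = exp(-r*dt) * [p_u*0.000000 + p_m*0.000000 + p_d*15.570000] = 2.794349
  V(2,+2) = exp(-r*dt) * [p_u*0.000000 + p_m*0.000000 + p_d*0.000000] = 0.000000
  V(1,-1) = exp(-r*dt) * [p_u*15.594957 + p_m*29.129693 + p_d*40.834549] = 29.104821
  V(1,+0) = exp(-r*dt) * [p_u*2.794349 + p_m*15.594957 + p_d*29.129693] = 16.034687
  V(1,+1) = exp(-r*dt) * [p_u*0.000000 + p_m*2.794349 + p_d*15.594957] = 4.658470
  V(0,+0) = exp(-r*dt) * [p_u*4.658470 + p_m*16.034687 + p_d*29.104821] = 16.608597


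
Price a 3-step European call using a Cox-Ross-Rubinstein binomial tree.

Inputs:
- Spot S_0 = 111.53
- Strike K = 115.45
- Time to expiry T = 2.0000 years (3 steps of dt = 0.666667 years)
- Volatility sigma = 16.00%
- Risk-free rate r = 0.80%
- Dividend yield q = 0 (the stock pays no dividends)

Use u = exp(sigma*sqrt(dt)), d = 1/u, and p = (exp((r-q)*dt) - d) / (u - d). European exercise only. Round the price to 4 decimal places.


Answer: Price = V(0,0) = 9.8550

Derivation:
dt = T/N = 0.666667
u = exp(sigma*sqrt(dt)) = 1.139557; d = 1/u = 0.877534
p = (exp((r-q)*dt) - d) / (u - d) = 0.487795
Discount per step: exp(-r*dt) = 0.994681
Stock lattice S(k, i) with i counting down-moves:
  k=0: S(0,0) = 111.5300
  k=1: S(1,0) = 127.0948; S(1,1) = 97.8714
  k=2: S(2,0) = 144.8317; S(2,1) = 111.5300; S(2,2) = 85.8855
  k=3: S(3,0) = 165.0440; S(3,1) = 127.0948; S(3,2) = 97.8714; S(3,3) = 75.3674
Terminal payoffs V(N, i) = max(S_T - K, 0):
  V(3,0) = 49.593978; V(3,1) = 11.644775; V(3,2) = 0.000000; V(3,3) = 0.000000
Backward induction: V(k, i) = exp(-r*dt) * [p * V(k+1, i) + (1-p) * V(k+1, i+1)].
  V(2,0) = exp(-r*dt) * [p*49.593978 + (1-p)*11.644775] = 29.995815
  V(2,1) = exp(-r*dt) * [p*11.644775 + (1-p)*0.000000] = 5.650053
  V(2,2) = exp(-r*dt) * [p*0.000000 + (1-p)*0.000000] = 0.000000
  V(1,0) = exp(-r*dt) * [p*29.995815 + (1-p)*5.650053] = 17.432580
  V(1,1) = exp(-r*dt) * [p*5.650053 + (1-p)*0.000000] = 2.741410
  V(0,0) = exp(-r*dt) * [p*17.432580 + (1-p)*2.741410] = 9.854994


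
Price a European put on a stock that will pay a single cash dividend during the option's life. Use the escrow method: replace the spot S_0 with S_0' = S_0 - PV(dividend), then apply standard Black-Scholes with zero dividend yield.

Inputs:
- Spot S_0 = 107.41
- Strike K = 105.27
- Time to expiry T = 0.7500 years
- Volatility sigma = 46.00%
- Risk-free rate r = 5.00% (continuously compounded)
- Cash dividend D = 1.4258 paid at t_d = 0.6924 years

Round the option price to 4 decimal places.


Answer: Price = 14.1577

Derivation:
PV(D) = D * exp(-r * t_d) = 1.4258 * 0.96597242 = 1.37728347
S_0' = S_0 - PV(D) = 107.4100 - 1.37728347 = 106.03271653
d1 = (ln(S_0'/K) + (r + sigma^2/2)*T) / (sigma*sqrt(T)) = 0.31144085
d2 = d1 - sigma*sqrt(T) = -0.08693084
exp(-rT) = 0.96319442
N(-d1) = 0.37773275; N(-d2) = 0.53463676
P = K * exp(-rT) * N(-d2) - S_0' * N(-d1) = 105.2700 * 0.96319442 * 0.53463676 - 106.03271653 * 0.37773275 = 14.1577


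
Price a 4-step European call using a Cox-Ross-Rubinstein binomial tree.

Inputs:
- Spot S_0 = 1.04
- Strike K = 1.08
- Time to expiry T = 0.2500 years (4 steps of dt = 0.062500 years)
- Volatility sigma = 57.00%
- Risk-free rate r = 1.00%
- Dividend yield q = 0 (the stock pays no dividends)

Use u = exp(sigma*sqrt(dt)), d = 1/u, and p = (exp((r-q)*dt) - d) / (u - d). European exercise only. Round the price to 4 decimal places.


Answer: Price = V(0,0) = 0.1014

Derivation:
dt = T/N = 0.062500
u = exp(sigma*sqrt(dt)) = 1.153153; d = 1/u = 0.867188
p = (exp((r-q)*dt) - d) / (u - d) = 0.466621
Discount per step: exp(-r*dt) = 0.999375
Stock lattice S(k, i) with i counting down-moves:
  k=0: S(0,0) = 1.0400
  k=1: S(1,0) = 1.1993; S(1,1) = 0.9019
  k=2: S(2,0) = 1.3830; S(2,1) = 1.0400; S(2,2) = 0.7821
  k=3: S(3,0) = 1.5948; S(3,1) = 1.1993; S(3,2) = 0.9019; S(3,3) = 0.6782
  k=4: S(4,0) = 1.8390; S(4,1) = 1.3830; S(4,2) = 1.0400; S(4,3) = 0.7821; S(4,4) = 0.5881
Terminal payoffs V(N, i) = max(S_T - K, 0):
  V(4,0) = 0.758998; V(4,1) = 0.302953; V(4,2) = 0.000000; V(4,3) = 0.000000; V(4,4) = 0.000000
Backward induction: V(k, i) = exp(-r*dt) * [p * V(k+1, i) + (1-p) * V(k+1, i+1)].
  V(3,0) = exp(-r*dt) * [p*0.758998 + (1-p)*0.302953] = 0.515431
  V(3,1) = exp(-r*dt) * [p*0.302953 + (1-p)*0.000000] = 0.141276
  V(3,2) = exp(-r*dt) * [p*0.000000 + (1-p)*0.000000] = 0.000000
  V(3,3) = exp(-r*dt) * [p*0.000000 + (1-p)*0.000000] = 0.000000
  V(2,0) = exp(-r*dt) * [p*0.515431 + (1-p)*0.141276] = 0.315667
  V(2,1) = exp(-r*dt) * [p*0.141276 + (1-p)*0.000000] = 0.065881
  V(2,2) = exp(-r*dt) * [p*0.000000 + (1-p)*0.000000] = 0.000000
  V(1,0) = exp(-r*dt) * [p*0.315667 + (1-p)*0.065881] = 0.182323
  V(1,1) = exp(-r*dt) * [p*0.065881 + (1-p)*0.000000] = 0.030722
  V(0,0) = exp(-r*dt) * [p*0.182323 + (1-p)*0.030722] = 0.101399


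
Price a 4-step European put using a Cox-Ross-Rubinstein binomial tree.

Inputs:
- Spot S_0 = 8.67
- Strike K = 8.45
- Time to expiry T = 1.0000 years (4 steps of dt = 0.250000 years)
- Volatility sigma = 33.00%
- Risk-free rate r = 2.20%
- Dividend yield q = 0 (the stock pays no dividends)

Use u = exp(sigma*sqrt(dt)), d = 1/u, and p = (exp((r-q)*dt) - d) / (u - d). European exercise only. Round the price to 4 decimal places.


Answer: Price = V(0,0) = 0.8891

Derivation:
dt = T/N = 0.250000
u = exp(sigma*sqrt(dt)) = 1.179393; d = 1/u = 0.847894
p = (exp((r-q)*dt) - d) / (u - d) = 0.475480
Discount per step: exp(-r*dt) = 0.994515
Stock lattice S(k, i) with i counting down-moves:
  k=0: S(0,0) = 8.6700
  k=1: S(1,0) = 10.2253; S(1,1) = 7.3512
  k=2: S(2,0) = 12.0597; S(2,1) = 8.6700; S(2,2) = 6.2331
  k=3: S(3,0) = 14.2231; S(3,1) = 10.2253; S(3,2) = 7.3512; S(3,3) = 5.2850
  k=4: S(4,0) = 16.7746; S(4,1) = 12.0597; S(4,2) = 8.6700; S(4,3) = 6.2331; S(4,4) = 4.4811
Terminal payoffs V(N, i) = max(K - S_T, 0):
  V(4,0) = 0.000000; V(4,1) = 0.000000; V(4,2) = 0.000000; V(4,3) = 2.216931; V(4,4) = 3.968899
Backward induction: V(k, i) = exp(-r*dt) * [p * V(k+1, i) + (1-p) * V(k+1, i+1)].
  V(3,0) = exp(-r*dt) * [p*0.000000 + (1-p)*0.000000] = 0.000000
  V(3,1) = exp(-r*dt) * [p*0.000000 + (1-p)*0.000000] = 0.000000
  V(3,2) = exp(-r*dt) * [p*0.000000 + (1-p)*2.216931] = 1.156446
  V(3,3) = exp(-r*dt) * [p*2.216931 + (1-p)*3.968899] = 3.118673
  V(2,0) = exp(-r*dt) * [p*0.000000 + (1-p)*0.000000] = 0.000000
  V(2,1) = exp(-r*dt) * [p*0.000000 + (1-p)*1.156446] = 0.603252
  V(2,2) = exp(-r*dt) * [p*1.156446 + (1-p)*3.118673] = 2.173684
  V(1,0) = exp(-r*dt) * [p*0.000000 + (1-p)*0.603252] = 0.314682
  V(1,1) = exp(-r*dt) * [p*0.603252 + (1-p)*2.173684] = 1.419148
  V(0,0) = exp(-r*dt) * [p*0.314682 + (1-p)*1.419148] = 0.889092


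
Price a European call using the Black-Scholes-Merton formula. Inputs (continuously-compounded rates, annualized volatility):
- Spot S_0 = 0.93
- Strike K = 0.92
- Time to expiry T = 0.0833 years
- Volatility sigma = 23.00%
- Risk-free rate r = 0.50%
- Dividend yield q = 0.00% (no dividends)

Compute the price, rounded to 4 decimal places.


d1 = (ln(S/K) + (r - q + 0.5*sigma^2) * T) / (sigma * sqrt(T)) = 0.20232444
d2 = d1 - sigma * sqrt(T) = 0.13594244
exp(-rT) = 0.99958359; exp(-qT) = 1.00000000
C = S_0 * exp(-qT) * N(d1) - K * exp(-rT) * N(d2)
N(d1) = 0.58016845; N(d2) = 0.55406661
C = 0.9300 * 1.00000000 * 0.58016845 - 0.9200 * 0.99958359 * 0.55406661 = 0.0300

Answer: Price = 0.0300


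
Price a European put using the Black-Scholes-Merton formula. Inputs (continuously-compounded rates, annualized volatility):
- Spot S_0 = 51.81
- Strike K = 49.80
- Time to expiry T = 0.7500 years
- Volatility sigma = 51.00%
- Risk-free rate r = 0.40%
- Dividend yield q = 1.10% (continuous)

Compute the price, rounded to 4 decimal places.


Answer: Price = 7.9889

Derivation:
d1 = (ln(S/K) + (r - q + 0.5*sigma^2) * T) / (sigma * sqrt(T)) = 0.29853695
d2 = d1 - sigma * sqrt(T) = -0.14313601
exp(-rT) = 0.99700450; exp(-qT) = 0.99178394
P = K * exp(-rT) * N(-d2) - S_0 * exp(-qT) * N(-d1)
N(-d1) = 0.38264669; N(-d2) = 0.55690862
P = 49.8000 * 0.99700450 * 0.55690862 - 51.8100 * 0.99178394 * 0.38264669 = 7.9889


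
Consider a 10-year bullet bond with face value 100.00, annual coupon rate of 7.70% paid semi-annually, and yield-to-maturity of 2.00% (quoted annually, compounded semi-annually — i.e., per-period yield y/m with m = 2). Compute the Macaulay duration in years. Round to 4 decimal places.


Coupon per period c = face * coupon_rate / m = 3.850000
Periods per year m = 2; per-period yield y/m = 0.010000
Number of cashflows N = 20
Cashflows (t years, CF_t, discount factor 1/(1+y/m)^(m*t), PV):
  t = 0.5000: CF_t = 3.850000, DF = 0.990099, PV = 3.811881
  t = 1.0000: CF_t = 3.850000, DF = 0.980296, PV = 3.774140
  t = 1.5000: CF_t = 3.850000, DF = 0.970590, PV = 3.736772
  t = 2.0000: CF_t = 3.850000, DF = 0.960980, PV = 3.699774
  t = 2.5000: CF_t = 3.850000, DF = 0.951466, PV = 3.663143
  t = 3.0000: CF_t = 3.850000, DF = 0.942045, PV = 3.626874
  t = 3.5000: CF_t = 3.850000, DF = 0.932718, PV = 3.590965
  t = 4.0000: CF_t = 3.850000, DF = 0.923483, PV = 3.555410
  t = 4.5000: CF_t = 3.850000, DF = 0.914340, PV = 3.520208
  t = 5.0000: CF_t = 3.850000, DF = 0.905287, PV = 3.485355
  t = 5.5000: CF_t = 3.850000, DF = 0.896324, PV = 3.450846
  t = 6.0000: CF_t = 3.850000, DF = 0.887449, PV = 3.416680
  t = 6.5000: CF_t = 3.850000, DF = 0.878663, PV = 3.382851
  t = 7.0000: CF_t = 3.850000, DF = 0.869963, PV = 3.349357
  t = 7.5000: CF_t = 3.850000, DF = 0.861349, PV = 3.316195
  t = 8.0000: CF_t = 3.850000, DF = 0.852821, PV = 3.283362
  t = 8.5000: CF_t = 3.850000, DF = 0.844377, PV = 3.250853
  t = 9.0000: CF_t = 3.850000, DF = 0.836017, PV = 3.218667
  t = 9.5000: CF_t = 3.850000, DF = 0.827740, PV = 3.186799
  t = 10.0000: CF_t = 103.850000, DF = 0.819544, PV = 85.109693
Price P = sum_t PV_t = 151.429826
Macaulay numerator sum_t t * PV_t:
  t * PV_t at t = 0.5000: 1.905941
  t * PV_t at t = 1.0000: 3.774140
  t * PV_t at t = 1.5000: 5.605158
  t * PV_t at t = 2.0000: 7.399549
  t * PV_t at t = 2.5000: 9.157857
  t * PV_t at t = 3.0000: 10.880622
  t * PV_t at t = 3.5000: 12.568376
  t * PV_t at t = 4.0000: 14.221642
  t * PV_t at t = 4.5000: 15.840937
  t * PV_t at t = 5.0000: 17.426774
  t * PV_t at t = 5.5000: 18.979655
  t * PV_t at t = 6.0000: 20.500077
  t * PV_t at t = 6.5000: 21.988532
  t * PV_t at t = 7.0000: 23.445502
  t * PV_t at t = 7.5000: 24.871466
  t * PV_t at t = 8.0000: 26.266895
  t * PV_t at t = 8.5000: 27.632253
  t * PV_t at t = 9.0000: 28.968000
  t * PV_t at t = 9.5000: 30.274587
  t * PV_t at t = 10.0000: 851.096932
Macaulay duration D = (sum_t t * PV_t) / P = 1172.804895 / 151.429826 = 7.744874

Answer: Macaulay duration = 7.7449 years


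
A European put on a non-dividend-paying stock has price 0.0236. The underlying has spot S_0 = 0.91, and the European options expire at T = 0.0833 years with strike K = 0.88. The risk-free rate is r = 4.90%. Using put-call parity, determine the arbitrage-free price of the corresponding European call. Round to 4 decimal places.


Put-call parity: C - P = S_0 * exp(-qT) - K * exp(-rT).
S_0 * exp(-qT) = 0.9100 * 1.00000000 = 0.91000000
K * exp(-rT) = 0.8800 * 0.99592662 = 0.87641542
C = P + S*exp(-qT) - K*exp(-rT)
C = 0.0236 + 0.91000000 - 0.87641542 = 0.0572

Answer: Call price = 0.0572


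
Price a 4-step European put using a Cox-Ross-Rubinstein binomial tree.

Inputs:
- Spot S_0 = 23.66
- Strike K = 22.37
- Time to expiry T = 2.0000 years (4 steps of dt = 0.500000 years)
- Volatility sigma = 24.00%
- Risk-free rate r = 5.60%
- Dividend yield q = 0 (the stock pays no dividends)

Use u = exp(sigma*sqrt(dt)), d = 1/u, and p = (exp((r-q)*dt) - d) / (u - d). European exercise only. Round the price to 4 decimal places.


dt = T/N = 0.500000
u = exp(sigma*sqrt(dt)) = 1.184956; d = 1/u = 0.843913
p = (exp((r-q)*dt) - d) / (u - d) = 0.540936
Discount per step: exp(-r*dt) = 0.972388
Stock lattice S(k, i) with i counting down-moves:
  k=0: S(0,0) = 23.6600
  k=1: S(1,0) = 28.0361; S(1,1) = 19.9670
  k=2: S(2,0) = 33.2215; S(2,1) = 23.6600; S(2,2) = 16.8504
  k=3: S(3,0) = 39.3660; S(3,1) = 28.0361; S(3,2) = 19.9670; S(3,3) = 14.2203
  k=4: S(4,0) = 46.6470; S(4,1) = 33.2215; S(4,2) = 23.6600; S(4,3) = 16.8504; S(4,4) = 12.0007
Terminal payoffs V(N, i) = max(K - S_T, 0):
  V(4,0) = 0.000000; V(4,1) = 0.000000; V(4,2) = 0.000000; V(4,3) = 5.519596; V(4,4) = 10.369320
Backward induction: V(k, i) = exp(-r*dt) * [p * V(k+1, i) + (1-p) * V(k+1, i+1)].
  V(3,0) = exp(-r*dt) * [p*0.000000 + (1-p)*0.000000] = 0.000000
  V(3,1) = exp(-r*dt) * [p*0.000000 + (1-p)*0.000000] = 0.000000
  V(3,2) = exp(-r*dt) * [p*0.000000 + (1-p)*5.519596] = 2.463882
  V(3,3) = exp(-r*dt) * [p*5.519596 + (1-p)*10.369320] = 7.532050
  V(2,0) = exp(-r*dt) * [p*0.000000 + (1-p)*0.000000] = 0.000000
  V(2,1) = exp(-r*dt) * [p*0.000000 + (1-p)*2.463882] = 1.099847
  V(2,2) = exp(-r*dt) * [p*2.463882 + (1-p)*7.532050] = 4.658219
  V(1,0) = exp(-r*dt) * [p*0.000000 + (1-p)*1.099847] = 0.490959
  V(1,1) = exp(-r*dt) * [p*1.099847 + (1-p)*4.658219] = 2.657893
  V(0,0) = exp(-r*dt) * [p*0.490959 + (1-p)*2.657893] = 1.444696

Answer: Price = V(0,0) = 1.4447


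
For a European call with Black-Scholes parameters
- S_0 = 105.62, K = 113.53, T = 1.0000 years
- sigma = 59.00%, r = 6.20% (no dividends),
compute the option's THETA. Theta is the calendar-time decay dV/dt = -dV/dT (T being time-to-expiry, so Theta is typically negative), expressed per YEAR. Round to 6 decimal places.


d1 = 0.2776790307; d2 = -0.3123209693
phi(d1) = 0.3838546340; exp(-qT) = 1.0000000000; exp(-rT) = 0.9398828868
Theta = -S*exp(-qT)*phi(d1)*sigma/(2*sqrt(T)) - r*K*exp(-rT)*N(d2) + q*S*exp(-qT)*N(d1)
N(d1) = 0.6093706206; N(d2) = 0.3773983027; sqrt(T) = 1.0000000000
Term 1 = -105.6200 * 1.0000000000 * 0.3838546340 * 0.5900 / (2 * 1.0000000000) = -11.9601043007
Term 2 = -0.0620 * 113.5300 * 0.9398828868 * 0.3773983027 = -2.4967554821
Term 3 = 0 (no dividend yield, q = 0)
Theta = -11.9601043007 + (-2.4967554821) + (0.0000000000) = -14.456860

Answer: Theta = -14.456860


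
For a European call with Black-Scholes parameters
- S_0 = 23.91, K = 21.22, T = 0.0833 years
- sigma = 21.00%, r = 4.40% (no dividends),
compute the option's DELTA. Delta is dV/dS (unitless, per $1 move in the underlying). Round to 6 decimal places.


d1 = 2.0599790253; d2 = 1.9993693726
phi(d1) = 0.0478016402; exp(-qT) = 1.0000000000; exp(-rT) = 0.9963415086
N(d1) = 0.9802997270
Delta = exp(-qT) * N(d1) = 1.0000000000 * 0.9802997270 = 0.980300

Answer: Delta = 0.980300


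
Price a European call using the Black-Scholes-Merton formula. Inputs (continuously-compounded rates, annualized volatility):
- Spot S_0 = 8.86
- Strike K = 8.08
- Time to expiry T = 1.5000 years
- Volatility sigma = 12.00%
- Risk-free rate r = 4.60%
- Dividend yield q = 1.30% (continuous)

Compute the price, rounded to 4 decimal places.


Answer: Price = 1.2536

Derivation:
d1 = (ln(S/K) + (r - q + 0.5*sigma^2) * T) / (sigma * sqrt(T)) = 1.03732415
d2 = d1 - sigma * sqrt(T) = 0.89035477
exp(-rT) = 0.93332668; exp(-qT) = 0.98068890
C = S_0 * exp(-qT) * N(d1) - K * exp(-rT) * N(d2)
N(d1) = 0.85020759; N(d2) = 0.81336229
C = 8.8600 * 0.98068890 * 0.85020759 - 8.0800 * 0.93332668 * 0.81336229 = 1.2536


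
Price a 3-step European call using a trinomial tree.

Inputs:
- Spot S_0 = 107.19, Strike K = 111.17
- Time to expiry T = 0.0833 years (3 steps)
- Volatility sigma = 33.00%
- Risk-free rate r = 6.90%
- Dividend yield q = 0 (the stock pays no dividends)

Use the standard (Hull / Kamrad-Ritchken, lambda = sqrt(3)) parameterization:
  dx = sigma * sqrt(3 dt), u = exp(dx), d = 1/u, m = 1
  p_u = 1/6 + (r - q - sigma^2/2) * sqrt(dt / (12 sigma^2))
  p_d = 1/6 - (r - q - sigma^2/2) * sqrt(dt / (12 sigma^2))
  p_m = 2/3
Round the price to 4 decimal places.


dt = T/N = 0.027767; dx = sigma*sqrt(3*dt) = 0.095244
u = exp(dx) = 1.099927; d = 1/u = 0.909151
p_u = 0.168788, p_m = 0.666667, p_d = 0.164546
Discount per step: exp(-r*dt) = 0.998086
Stock lattice S(k, j) with j the centered position index:
  k=0: S(0,+0) = 107.1900
  k=1: S(1,-1) = 97.4519; S(1,+0) = 107.1900; S(1,+1) = 117.9012
  k=2: S(2,-2) = 88.5985; S(2,-1) = 97.4519; S(2,+0) = 107.1900; S(2,+1) = 117.9012; S(2,+2) = 129.6827
  k=3: S(3,-3) = 80.5495; S(3,-2) = 88.5985; S(3,-1) = 97.4519; S(3,+0) = 107.1900; S(3,+1) = 117.9012; S(3,+2) = 129.6827; S(3,+3) = 142.6415
Terminal payoffs V(N, j) = max(S_T - K, 0):
  V(3,-3) = 0.000000; V(3,-2) = 0.000000; V(3,-1) = 0.000000; V(3,+0) = 0.000000; V(3,+1) = 6.731166; V(3,+2) = 18.512667; V(3,+3) = 31.471456
Backward induction: V(k, j) = exp(-r*dt) * [p_u * V(k+1, j+1) + p_m * V(k+1, j) + p_d * V(k+1, j-1)]
  V(2,-2) = exp(-r*dt) * [p_u*0.000000 + p_m*0.000000 + p_d*0.000000] = 0.000000
  V(2,-1) = exp(-r*dt) * [p_u*0.000000 + p_m*0.000000 + p_d*0.000000] = 0.000000
  V(2,+0) = exp(-r*dt) * [p_u*6.731166 + p_m*0.000000 + p_d*0.000000] = 1.133963
  V(2,+1) = exp(-r*dt) * [p_u*18.512667 + p_m*6.731166 + p_d*0.000000] = 7.597582
  V(2,+2) = exp(-r*dt) * [p_u*31.471456 + p_m*18.512667 + p_d*6.731166] = 18.725443
  V(1,-1) = exp(-r*dt) * [p_u*1.133963 + p_m*0.000000 + p_d*0.000000] = 0.191032
  V(1,+0) = exp(-r*dt) * [p_u*7.597582 + p_m*1.133963 + p_d*0.000000] = 2.034451
  V(1,+1) = exp(-r*dt) * [p_u*18.725443 + p_m*7.597582 + p_d*1.133963] = 8.396164
  V(0,+0) = exp(-r*dt) * [p_u*8.396164 + p_m*2.034451 + p_d*0.191032] = 2.799533

Answer: Price = V(0,0) = 2.7995


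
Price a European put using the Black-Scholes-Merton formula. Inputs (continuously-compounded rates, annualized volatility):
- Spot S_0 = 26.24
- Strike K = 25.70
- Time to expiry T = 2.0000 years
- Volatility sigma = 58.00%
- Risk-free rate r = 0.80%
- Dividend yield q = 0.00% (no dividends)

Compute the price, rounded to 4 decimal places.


d1 = (ln(S/K) + (r - q + 0.5*sigma^2) * T) / (sigma * sqrt(T)) = 0.45497929
d2 = d1 - sigma * sqrt(T) = -0.36526458
exp(-rT) = 0.98412732; exp(-qT) = 1.00000000
P = K * exp(-rT) * N(-d2) - S_0 * exp(-qT) * N(-d1)
N(-d1) = 0.32456207; N(-d2) = 0.64254304
P = 25.7000 * 0.98412732 * 0.64254304 - 26.2400 * 1.00000000 * 0.32456207 = 7.7347

Answer: Price = 7.7347


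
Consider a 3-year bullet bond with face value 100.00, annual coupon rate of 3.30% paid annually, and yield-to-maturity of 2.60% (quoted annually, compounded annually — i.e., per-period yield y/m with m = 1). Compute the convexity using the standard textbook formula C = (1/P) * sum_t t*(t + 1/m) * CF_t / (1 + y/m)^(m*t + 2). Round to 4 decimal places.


Answer: Convexity = 10.9248

Derivation:
Coupon per period c = face * coupon_rate / m = 3.300000
Periods per year m = 1; per-period yield y/m = 0.026000
Number of cashflows N = 3
Cashflows (t years, CF_t, discount factor 1/(1+y/m)^(m*t), PV):
  t = 1.0000: CF_t = 3.300000, DF = 0.974659, PV = 3.216374
  t = 2.0000: CF_t = 3.300000, DF = 0.949960, PV = 3.134868
  t = 3.0000: CF_t = 103.300000, DF = 0.925887, PV = 95.644112
Price P = sum_t PV_t = 101.995354
Convexity numerator sum_t t*(t + 1/m) * CF_t / (1+y/m)^(m*t + 2):
  t = 1.0000: term = 6.110853
  t = 2.0000: term = 17.867992
  t = 3.0000: term = 1090.296866
Convexity = (1/P) * sum = 1114.275711 / 101.995354 = 10.924769


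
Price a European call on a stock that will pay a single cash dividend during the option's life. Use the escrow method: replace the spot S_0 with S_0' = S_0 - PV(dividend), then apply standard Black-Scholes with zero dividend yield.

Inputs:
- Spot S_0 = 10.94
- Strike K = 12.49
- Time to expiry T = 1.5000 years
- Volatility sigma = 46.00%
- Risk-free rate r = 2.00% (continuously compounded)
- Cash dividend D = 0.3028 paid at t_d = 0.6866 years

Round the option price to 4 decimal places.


PV(D) = D * exp(-r * t_d) = 0.3028 * 0.98636185 = 0.29867037
S_0' = S_0 - PV(D) = 10.9400 - 0.29867037 = 10.64132963
d1 = (ln(S_0'/K) + (r + sigma^2/2)*T) / (sigma*sqrt(T)) = 0.05061767
d2 = d1 - sigma*sqrt(T) = -0.51276497
exp(-rT) = 0.97044553
N(d1) = 0.52018491; N(d2) = 0.30405787
C = S_0' * N(d1) - K * exp(-rT) * N(d2) = 10.64132963 * 0.52018491 - 12.4900 * 0.97044553 * 0.30405787 = 1.8500

Answer: Price = 1.8500


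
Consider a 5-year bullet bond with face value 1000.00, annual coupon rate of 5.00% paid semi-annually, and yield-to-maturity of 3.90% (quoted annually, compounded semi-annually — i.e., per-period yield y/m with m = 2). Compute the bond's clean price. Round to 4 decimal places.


Answer: Price = 1049.5337

Derivation:
Coupon per period c = face * coupon_rate / m = 25.000000
Periods per year m = 2; per-period yield y/m = 0.019500
Number of cashflows N = 10
Cashflows (t years, CF_t, discount factor 1/(1+y/m)^(m*t), PV):
  t = 0.5000: CF_t = 25.000000, DF = 0.980873, PV = 24.521824
  t = 1.0000: CF_t = 25.000000, DF = 0.962112, PV = 24.052795
  t = 1.5000: CF_t = 25.000000, DF = 0.943709, PV = 23.592737
  t = 2.0000: CF_t = 25.000000, DF = 0.925659, PV = 23.141478
  t = 2.5000: CF_t = 25.000000, DF = 0.907954, PV = 22.698850
  t = 3.0000: CF_t = 25.000000, DF = 0.890588, PV = 22.264689
  t = 3.5000: CF_t = 25.000000, DF = 0.873553, PV = 21.838832
  t = 4.0000: CF_t = 25.000000, DF = 0.856845, PV = 21.421120
  t = 4.5000: CF_t = 25.000000, DF = 0.840456, PV = 21.011397
  t = 5.0000: CF_t = 1025.000000, DF = 0.824380, PV = 844.989990
Price P = sum_t PV_t = 1049.533711


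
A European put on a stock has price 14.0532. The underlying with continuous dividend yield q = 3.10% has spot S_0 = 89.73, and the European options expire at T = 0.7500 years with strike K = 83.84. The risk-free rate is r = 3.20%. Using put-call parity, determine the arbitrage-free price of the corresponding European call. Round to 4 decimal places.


Put-call parity: C - P = S_0 * exp(-qT) - K * exp(-rT).
S_0 * exp(-qT) = 89.7300 * 0.97701820 = 87.66784297
K * exp(-rT) = 83.8400 * 0.97628571 = 81.85179391
C = P + S*exp(-qT) - K*exp(-rT)
C = 14.0532 + 87.66784297 - 81.85179391 = 19.8692

Answer: Call price = 19.8692


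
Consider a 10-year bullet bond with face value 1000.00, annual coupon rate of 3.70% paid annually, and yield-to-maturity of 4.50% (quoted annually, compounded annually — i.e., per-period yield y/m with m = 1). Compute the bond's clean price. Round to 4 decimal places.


Answer: Price = 936.6983

Derivation:
Coupon per period c = face * coupon_rate / m = 37.000000
Periods per year m = 1; per-period yield y/m = 0.045000
Number of cashflows N = 10
Cashflows (t years, CF_t, discount factor 1/(1+y/m)^(m*t), PV):
  t = 1.0000: CF_t = 37.000000, DF = 0.956938, PV = 35.406699
  t = 2.0000: CF_t = 37.000000, DF = 0.915730, PV = 33.882008
  t = 3.0000: CF_t = 37.000000, DF = 0.876297, PV = 32.422974
  t = 4.0000: CF_t = 37.000000, DF = 0.838561, PV = 31.026770
  t = 5.0000: CF_t = 37.000000, DF = 0.802451, PV = 29.690689
  t = 6.0000: CF_t = 37.000000, DF = 0.767896, PV = 28.412142
  t = 7.0000: CF_t = 37.000000, DF = 0.734828, PV = 27.188653
  t = 8.0000: CF_t = 37.000000, DF = 0.703185, PV = 26.017850
  t = 9.0000: CF_t = 37.000000, DF = 0.672904, PV = 24.897464
  t = 10.0000: CF_t = 1037.000000, DF = 0.643928, PV = 667.753006
Price P = sum_t PV_t = 936.698255
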